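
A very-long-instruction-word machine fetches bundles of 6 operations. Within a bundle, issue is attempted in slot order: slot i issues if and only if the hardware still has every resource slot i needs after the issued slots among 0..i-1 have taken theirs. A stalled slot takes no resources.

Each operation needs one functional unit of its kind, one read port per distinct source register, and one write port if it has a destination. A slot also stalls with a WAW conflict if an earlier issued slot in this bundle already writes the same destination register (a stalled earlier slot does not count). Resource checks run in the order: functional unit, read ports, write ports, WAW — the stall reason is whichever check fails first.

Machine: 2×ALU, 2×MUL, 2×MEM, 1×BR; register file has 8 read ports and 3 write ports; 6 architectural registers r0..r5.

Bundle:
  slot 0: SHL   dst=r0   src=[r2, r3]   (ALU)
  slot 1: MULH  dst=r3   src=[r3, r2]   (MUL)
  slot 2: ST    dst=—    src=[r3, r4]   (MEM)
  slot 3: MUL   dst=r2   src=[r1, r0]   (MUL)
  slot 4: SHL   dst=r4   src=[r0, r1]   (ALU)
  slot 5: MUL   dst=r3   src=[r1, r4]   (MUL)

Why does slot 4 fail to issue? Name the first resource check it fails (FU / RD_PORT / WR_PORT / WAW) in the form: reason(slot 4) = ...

slot 0 (ALU): ISSUE — free A1,Mu2,Ld2,B1 rp6 wp2
slot 1 (MUL): ISSUE — free A1,Mu1,Ld2,B1 rp4 wp1
slot 2 (MEM): ISSUE — free A1,Mu1,Ld1,B1 rp2 wp1
slot 3 (MUL): ISSUE — free A1,Mu0,Ld1,B1 rp0 wp0
slot 4 (ALU): stall RD_PORT — free A1,Mu0,Ld1,B1 rp0 wp0
slot 5 (MUL): stall FU — free A1,Mu0,Ld1,B1 rp0 wp0

reason(slot 4) = RD_PORT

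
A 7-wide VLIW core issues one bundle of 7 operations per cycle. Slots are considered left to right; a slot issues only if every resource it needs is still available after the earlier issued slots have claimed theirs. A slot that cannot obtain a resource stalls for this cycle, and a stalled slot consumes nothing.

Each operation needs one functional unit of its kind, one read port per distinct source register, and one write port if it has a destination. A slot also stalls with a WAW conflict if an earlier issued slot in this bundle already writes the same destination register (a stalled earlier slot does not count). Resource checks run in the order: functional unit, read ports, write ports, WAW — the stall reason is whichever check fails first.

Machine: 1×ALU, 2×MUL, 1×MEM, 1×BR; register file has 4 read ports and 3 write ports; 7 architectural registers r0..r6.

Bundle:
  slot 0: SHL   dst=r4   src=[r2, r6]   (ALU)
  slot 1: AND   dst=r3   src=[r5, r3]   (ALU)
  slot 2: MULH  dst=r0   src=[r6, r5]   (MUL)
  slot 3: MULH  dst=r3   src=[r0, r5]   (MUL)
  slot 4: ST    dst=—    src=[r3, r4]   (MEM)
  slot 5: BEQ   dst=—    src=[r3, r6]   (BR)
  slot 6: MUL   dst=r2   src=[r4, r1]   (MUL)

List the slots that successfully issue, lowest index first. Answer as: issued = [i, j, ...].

[0] ALU needs rd=2 wr=1: ok; after: ALU=0 MUL=2 MEM=1 BR=1, R=2, W=2
[1] ALU needs rd=2 wr=1: FU; after: ALU=0 MUL=2 MEM=1 BR=1, R=2, W=2
[2] MUL needs rd=2 wr=1: ok; after: ALU=0 MUL=1 MEM=1 BR=1, R=0, W=1
[3] MUL needs rd=2 wr=1: RD_PORT; after: ALU=0 MUL=1 MEM=1 BR=1, R=0, W=1
[4] MEM needs rd=2 wr=0: RD_PORT; after: ALU=0 MUL=1 MEM=1 BR=1, R=0, W=1
[5] BR needs rd=2 wr=0: RD_PORT; after: ALU=0 MUL=1 MEM=1 BR=1, R=0, W=1
[6] MUL needs rd=2 wr=1: RD_PORT; after: ALU=0 MUL=1 MEM=1 BR=1, R=0, W=1

issued = [0, 2]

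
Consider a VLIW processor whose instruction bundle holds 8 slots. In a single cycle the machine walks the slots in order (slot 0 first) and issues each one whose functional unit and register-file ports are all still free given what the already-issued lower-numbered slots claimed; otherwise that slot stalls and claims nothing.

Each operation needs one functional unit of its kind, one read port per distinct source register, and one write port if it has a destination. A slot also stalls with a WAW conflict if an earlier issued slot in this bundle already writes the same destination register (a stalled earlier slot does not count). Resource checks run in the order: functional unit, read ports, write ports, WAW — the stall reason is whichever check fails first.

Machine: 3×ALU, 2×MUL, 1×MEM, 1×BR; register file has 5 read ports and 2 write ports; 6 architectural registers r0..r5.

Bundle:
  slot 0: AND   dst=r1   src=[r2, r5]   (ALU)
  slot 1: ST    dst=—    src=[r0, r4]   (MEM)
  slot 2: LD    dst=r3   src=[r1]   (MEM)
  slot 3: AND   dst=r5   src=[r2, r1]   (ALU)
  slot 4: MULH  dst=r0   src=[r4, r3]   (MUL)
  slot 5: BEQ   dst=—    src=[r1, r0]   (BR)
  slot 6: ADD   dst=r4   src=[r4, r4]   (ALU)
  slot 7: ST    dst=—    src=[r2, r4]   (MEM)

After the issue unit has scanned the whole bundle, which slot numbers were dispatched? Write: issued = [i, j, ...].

issued = [0, 1, 6]

#0 ALU src=r2,r5 dispatched  <A:2 Mu:2 Ld:1 B:1 rd:3 wr:1>
#1 MEM src=r0,r4 dispatched  <A:2 Mu:2 Ld:0 B:1 rd:1 wr:1>
#2 MEM src=r1 held:FU  <A:2 Mu:2 Ld:0 B:1 rd:1 wr:1>
#3 ALU src=r2,r1 held:RD_PORT  <A:2 Mu:2 Ld:0 B:1 rd:1 wr:1>
#4 MUL src=r4,r3 held:RD_PORT  <A:2 Mu:2 Ld:0 B:1 rd:1 wr:1>
#5 BR src=r1,r0 held:RD_PORT  <A:2 Mu:2 Ld:0 B:1 rd:1 wr:1>
#6 ALU src=r4,r4 dispatched  <A:1 Mu:2 Ld:0 B:1 rd:0 wr:0>
#7 MEM src=r2,r4 held:FU  <A:1 Mu:2 Ld:0 B:1 rd:0 wr:0>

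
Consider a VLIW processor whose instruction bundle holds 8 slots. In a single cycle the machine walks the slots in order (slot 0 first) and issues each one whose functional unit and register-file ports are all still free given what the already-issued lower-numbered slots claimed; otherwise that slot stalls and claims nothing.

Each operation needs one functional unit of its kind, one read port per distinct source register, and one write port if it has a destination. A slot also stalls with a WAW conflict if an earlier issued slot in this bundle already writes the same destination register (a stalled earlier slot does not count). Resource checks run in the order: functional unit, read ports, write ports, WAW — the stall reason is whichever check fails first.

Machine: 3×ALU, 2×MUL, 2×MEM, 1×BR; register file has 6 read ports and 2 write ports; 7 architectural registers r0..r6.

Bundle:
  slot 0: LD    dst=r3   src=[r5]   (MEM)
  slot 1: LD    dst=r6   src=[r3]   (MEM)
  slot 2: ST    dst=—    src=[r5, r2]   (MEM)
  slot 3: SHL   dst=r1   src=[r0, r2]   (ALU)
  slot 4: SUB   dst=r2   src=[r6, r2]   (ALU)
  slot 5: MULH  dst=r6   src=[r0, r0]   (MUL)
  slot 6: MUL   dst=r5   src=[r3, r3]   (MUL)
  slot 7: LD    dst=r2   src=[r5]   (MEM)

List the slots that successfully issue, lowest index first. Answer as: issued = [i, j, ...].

slot 0 (MEM): ISSUE — free A3,Mu2,Ld1,B1 rp5 wp1
slot 1 (MEM): ISSUE — free A3,Mu2,Ld0,B1 rp4 wp0
slot 2 (MEM): stall FU — free A3,Mu2,Ld0,B1 rp4 wp0
slot 3 (ALU): stall WR_PORT — free A3,Mu2,Ld0,B1 rp4 wp0
slot 4 (ALU): stall WR_PORT — free A3,Mu2,Ld0,B1 rp4 wp0
slot 5 (MUL): stall WR_PORT — free A3,Mu2,Ld0,B1 rp4 wp0
slot 6 (MUL): stall WR_PORT — free A3,Mu2,Ld0,B1 rp4 wp0
slot 7 (MEM): stall FU — free A3,Mu2,Ld0,B1 rp4 wp0

issued = [0, 1]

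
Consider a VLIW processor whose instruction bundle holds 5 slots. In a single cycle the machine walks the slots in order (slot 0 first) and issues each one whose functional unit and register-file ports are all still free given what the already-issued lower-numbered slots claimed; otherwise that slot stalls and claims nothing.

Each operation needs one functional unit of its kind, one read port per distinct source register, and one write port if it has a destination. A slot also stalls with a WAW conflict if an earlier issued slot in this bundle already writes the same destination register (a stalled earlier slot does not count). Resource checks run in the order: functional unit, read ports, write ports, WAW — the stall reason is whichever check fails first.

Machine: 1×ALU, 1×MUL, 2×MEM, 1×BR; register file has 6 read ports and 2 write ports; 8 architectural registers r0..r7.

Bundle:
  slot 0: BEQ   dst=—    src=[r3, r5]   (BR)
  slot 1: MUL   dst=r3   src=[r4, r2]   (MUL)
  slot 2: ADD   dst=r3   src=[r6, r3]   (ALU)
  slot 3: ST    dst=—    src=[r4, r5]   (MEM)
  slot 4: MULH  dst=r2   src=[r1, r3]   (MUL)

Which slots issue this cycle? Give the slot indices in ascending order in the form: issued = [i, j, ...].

issued = [0, 1, 3]

#0 BR src=r3,r5 dispatched  <A:1 Mu:1 Ld:2 B:0 rd:4 wr:2>
#1 MUL src=r4,r2 dispatched  <A:1 Mu:0 Ld:2 B:0 rd:2 wr:1>
#2 ALU src=r6,r3 held:WAW  <A:1 Mu:0 Ld:2 B:0 rd:2 wr:1>
#3 MEM src=r4,r5 dispatched  <A:1 Mu:0 Ld:1 B:0 rd:0 wr:1>
#4 MUL src=r1,r3 held:FU  <A:1 Mu:0 Ld:1 B:0 rd:0 wr:1>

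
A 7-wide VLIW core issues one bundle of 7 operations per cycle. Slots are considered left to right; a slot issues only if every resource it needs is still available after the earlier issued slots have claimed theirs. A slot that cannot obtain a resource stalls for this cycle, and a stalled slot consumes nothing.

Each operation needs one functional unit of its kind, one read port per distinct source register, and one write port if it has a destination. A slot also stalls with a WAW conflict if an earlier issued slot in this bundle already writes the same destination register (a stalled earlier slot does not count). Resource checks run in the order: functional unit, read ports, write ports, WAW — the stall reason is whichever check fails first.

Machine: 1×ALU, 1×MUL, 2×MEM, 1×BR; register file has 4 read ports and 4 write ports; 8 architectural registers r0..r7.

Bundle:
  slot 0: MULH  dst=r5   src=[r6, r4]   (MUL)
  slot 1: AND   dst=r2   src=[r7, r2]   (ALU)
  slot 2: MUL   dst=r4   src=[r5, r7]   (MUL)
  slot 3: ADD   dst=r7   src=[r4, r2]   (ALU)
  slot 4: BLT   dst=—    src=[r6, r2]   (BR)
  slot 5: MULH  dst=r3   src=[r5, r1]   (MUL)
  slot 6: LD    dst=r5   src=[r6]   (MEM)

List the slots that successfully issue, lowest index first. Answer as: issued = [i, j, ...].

issued = [0, 1]

  0. MUL→r5 ⇒ go  {1A/0Mu/2Ld/1B | 2r 3w}
  1. ALU→r2 ⇒ go  {0A/0Mu/2Ld/1B | 0r 2w}
  2. MUL→r4 ⇒ no(FU)  {0A/0Mu/2Ld/1B | 0r 2w}
  3. ALU→r7 ⇒ no(FU)  {0A/0Mu/2Ld/1B | 0r 2w}
  4. BR ⇒ no(RD_PORT)  {0A/0Mu/2Ld/1B | 0r 2w}
  5. MUL→r3 ⇒ no(FU)  {0A/0Mu/2Ld/1B | 0r 2w}
  6. MEM→r5 ⇒ no(RD_PORT)  {0A/0Mu/2Ld/1B | 0r 2w}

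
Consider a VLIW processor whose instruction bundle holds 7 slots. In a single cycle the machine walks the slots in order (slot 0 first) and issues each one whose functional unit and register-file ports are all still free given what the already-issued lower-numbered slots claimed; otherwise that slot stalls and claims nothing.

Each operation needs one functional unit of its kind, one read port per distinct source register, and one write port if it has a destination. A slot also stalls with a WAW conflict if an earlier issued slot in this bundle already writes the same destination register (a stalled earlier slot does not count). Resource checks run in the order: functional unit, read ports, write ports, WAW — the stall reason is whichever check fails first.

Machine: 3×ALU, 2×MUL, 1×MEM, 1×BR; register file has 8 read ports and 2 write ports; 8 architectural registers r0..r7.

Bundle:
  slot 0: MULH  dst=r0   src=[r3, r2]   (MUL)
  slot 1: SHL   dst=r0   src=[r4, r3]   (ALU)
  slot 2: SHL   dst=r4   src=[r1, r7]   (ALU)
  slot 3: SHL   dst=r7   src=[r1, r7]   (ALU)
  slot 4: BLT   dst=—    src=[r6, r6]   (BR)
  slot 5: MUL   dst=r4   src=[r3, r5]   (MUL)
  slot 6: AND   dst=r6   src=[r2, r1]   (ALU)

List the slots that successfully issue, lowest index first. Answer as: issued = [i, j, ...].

issued = [0, 2, 4]

[0] MUL needs rd=2 wr=1: ok; after: ALU=3 MUL=1 MEM=1 BR=1, R=6, W=1
[1] ALU needs rd=2 wr=1: WAW; after: ALU=3 MUL=1 MEM=1 BR=1, R=6, W=1
[2] ALU needs rd=2 wr=1: ok; after: ALU=2 MUL=1 MEM=1 BR=1, R=4, W=0
[3] ALU needs rd=2 wr=1: WR_PORT; after: ALU=2 MUL=1 MEM=1 BR=1, R=4, W=0
[4] BR needs rd=1 wr=0: ok; after: ALU=2 MUL=1 MEM=1 BR=0, R=3, W=0
[5] MUL needs rd=2 wr=1: WR_PORT; after: ALU=2 MUL=1 MEM=1 BR=0, R=3, W=0
[6] ALU needs rd=2 wr=1: WR_PORT; after: ALU=2 MUL=1 MEM=1 BR=0, R=3, W=0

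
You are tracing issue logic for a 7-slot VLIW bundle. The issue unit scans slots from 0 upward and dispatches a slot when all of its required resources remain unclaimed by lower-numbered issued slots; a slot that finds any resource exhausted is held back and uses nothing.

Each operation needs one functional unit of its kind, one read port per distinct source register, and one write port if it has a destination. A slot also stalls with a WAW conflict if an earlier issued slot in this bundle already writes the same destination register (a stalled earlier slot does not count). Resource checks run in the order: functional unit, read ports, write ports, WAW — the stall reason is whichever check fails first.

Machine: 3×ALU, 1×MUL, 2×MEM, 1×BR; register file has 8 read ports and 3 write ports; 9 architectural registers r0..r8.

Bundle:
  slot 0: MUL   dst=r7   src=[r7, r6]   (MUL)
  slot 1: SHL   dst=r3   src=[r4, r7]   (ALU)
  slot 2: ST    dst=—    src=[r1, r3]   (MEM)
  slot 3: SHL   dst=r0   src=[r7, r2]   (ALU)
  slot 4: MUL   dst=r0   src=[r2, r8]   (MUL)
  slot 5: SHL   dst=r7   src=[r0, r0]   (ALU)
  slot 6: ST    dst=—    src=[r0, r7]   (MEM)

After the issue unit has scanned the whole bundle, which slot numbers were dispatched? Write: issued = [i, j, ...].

(0) want 1×MUL +2rd +1wr — yes → AL3|MU0|ME2|BR1|rd6|wr2
(1) want 1×ALU +2rd +1wr — yes → AL2|MU0|ME2|BR1|rd4|wr1
(2) want 1×MEM +2rd +0wr — yes → AL2|MU0|ME1|BR1|rd2|wr1
(3) want 1×ALU +2rd +1wr — yes → AL1|MU0|ME1|BR1|rd0|wr0
(4) want 1×MUL +2rd +1wr — FU → AL1|MU0|ME1|BR1|rd0|wr0
(5) want 1×ALU +1rd +1wr — RD_PORT → AL1|MU0|ME1|BR1|rd0|wr0
(6) want 1×MEM +2rd +0wr — RD_PORT → AL1|MU0|ME1|BR1|rd0|wr0

issued = [0, 1, 2, 3]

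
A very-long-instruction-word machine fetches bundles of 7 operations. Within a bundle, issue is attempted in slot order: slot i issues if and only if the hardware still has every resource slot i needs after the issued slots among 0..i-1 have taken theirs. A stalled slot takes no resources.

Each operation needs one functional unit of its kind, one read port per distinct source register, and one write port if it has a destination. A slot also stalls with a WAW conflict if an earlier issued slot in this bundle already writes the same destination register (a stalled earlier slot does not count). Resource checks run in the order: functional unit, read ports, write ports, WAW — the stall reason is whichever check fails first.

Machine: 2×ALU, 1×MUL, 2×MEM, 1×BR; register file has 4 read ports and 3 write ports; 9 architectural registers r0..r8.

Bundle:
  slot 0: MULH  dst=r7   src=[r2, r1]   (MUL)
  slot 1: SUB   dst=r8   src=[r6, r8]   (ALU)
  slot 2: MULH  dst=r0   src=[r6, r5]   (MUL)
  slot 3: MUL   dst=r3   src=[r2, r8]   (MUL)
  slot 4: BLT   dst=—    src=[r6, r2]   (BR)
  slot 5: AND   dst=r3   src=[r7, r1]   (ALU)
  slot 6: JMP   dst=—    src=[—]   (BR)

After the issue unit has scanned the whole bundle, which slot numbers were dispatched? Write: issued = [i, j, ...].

issued = [0, 1, 6]

  0. MUL→r7 ⇒ go  {2A/0Mu/2Ld/1B | 2r 2w}
  1. ALU→r8 ⇒ go  {1A/0Mu/2Ld/1B | 0r 1w}
  2. MUL→r0 ⇒ no(FU)  {1A/0Mu/2Ld/1B | 0r 1w}
  3. MUL→r3 ⇒ no(FU)  {1A/0Mu/2Ld/1B | 0r 1w}
  4. BR ⇒ no(RD_PORT)  {1A/0Mu/2Ld/1B | 0r 1w}
  5. ALU→r3 ⇒ no(RD_PORT)  {1A/0Mu/2Ld/1B | 0r 1w}
  6. BR ⇒ go  {1A/0Mu/2Ld/0B | 0r 1w}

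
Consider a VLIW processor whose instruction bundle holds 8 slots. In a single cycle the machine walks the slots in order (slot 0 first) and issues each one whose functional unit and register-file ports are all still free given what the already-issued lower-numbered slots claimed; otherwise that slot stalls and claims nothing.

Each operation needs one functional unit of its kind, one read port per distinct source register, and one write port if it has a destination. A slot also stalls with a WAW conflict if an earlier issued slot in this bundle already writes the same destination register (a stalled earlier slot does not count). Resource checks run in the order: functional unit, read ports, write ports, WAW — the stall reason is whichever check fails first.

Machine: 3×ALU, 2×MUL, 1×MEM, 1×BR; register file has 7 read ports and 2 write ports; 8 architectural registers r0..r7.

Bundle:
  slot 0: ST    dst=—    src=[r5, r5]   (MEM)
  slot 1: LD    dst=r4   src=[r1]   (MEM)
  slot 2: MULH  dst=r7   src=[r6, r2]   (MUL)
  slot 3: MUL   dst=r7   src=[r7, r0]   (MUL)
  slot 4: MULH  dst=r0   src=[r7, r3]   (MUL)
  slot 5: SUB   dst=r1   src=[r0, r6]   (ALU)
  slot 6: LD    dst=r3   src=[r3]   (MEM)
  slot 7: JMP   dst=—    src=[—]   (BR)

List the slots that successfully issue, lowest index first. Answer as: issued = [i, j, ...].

[0] MEM needs rd=1 wr=0: ok; after: ALU=3 MUL=2 MEM=0 BR=1, R=6, W=2
[1] MEM needs rd=1 wr=1: FU; after: ALU=3 MUL=2 MEM=0 BR=1, R=6, W=2
[2] MUL needs rd=2 wr=1: ok; after: ALU=3 MUL=1 MEM=0 BR=1, R=4, W=1
[3] MUL needs rd=2 wr=1: WAW; after: ALU=3 MUL=1 MEM=0 BR=1, R=4, W=1
[4] MUL needs rd=2 wr=1: ok; after: ALU=3 MUL=0 MEM=0 BR=1, R=2, W=0
[5] ALU needs rd=2 wr=1: WR_PORT; after: ALU=3 MUL=0 MEM=0 BR=1, R=2, W=0
[6] MEM needs rd=1 wr=1: FU; after: ALU=3 MUL=0 MEM=0 BR=1, R=2, W=0
[7] BR needs rd=0 wr=0: ok; after: ALU=3 MUL=0 MEM=0 BR=0, R=2, W=0

issued = [0, 2, 4, 7]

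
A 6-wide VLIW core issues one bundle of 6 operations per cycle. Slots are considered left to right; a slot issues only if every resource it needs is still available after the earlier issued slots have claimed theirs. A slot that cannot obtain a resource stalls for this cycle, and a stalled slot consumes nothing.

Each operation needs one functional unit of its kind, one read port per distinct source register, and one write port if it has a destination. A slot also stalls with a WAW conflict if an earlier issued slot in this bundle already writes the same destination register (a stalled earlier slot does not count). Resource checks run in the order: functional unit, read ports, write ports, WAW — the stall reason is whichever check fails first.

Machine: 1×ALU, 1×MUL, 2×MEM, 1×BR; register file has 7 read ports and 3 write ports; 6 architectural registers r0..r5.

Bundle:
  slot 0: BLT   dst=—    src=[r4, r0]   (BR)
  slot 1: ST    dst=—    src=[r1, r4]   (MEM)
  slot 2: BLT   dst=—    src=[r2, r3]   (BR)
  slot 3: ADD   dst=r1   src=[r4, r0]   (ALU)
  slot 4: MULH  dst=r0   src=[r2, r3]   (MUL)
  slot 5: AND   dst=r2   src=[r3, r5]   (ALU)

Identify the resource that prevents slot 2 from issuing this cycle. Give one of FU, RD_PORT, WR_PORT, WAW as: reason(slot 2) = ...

reason(slot 2) = FU

[0] BR needs rd=2 wr=0: ok; after: ALU=1 MUL=1 MEM=2 BR=0, R=5, W=3
[1] MEM needs rd=2 wr=0: ok; after: ALU=1 MUL=1 MEM=1 BR=0, R=3, W=3
[2] BR needs rd=2 wr=0: FU; after: ALU=1 MUL=1 MEM=1 BR=0, R=3, W=3
[3] ALU needs rd=2 wr=1: ok; after: ALU=0 MUL=1 MEM=1 BR=0, R=1, W=2
[4] MUL needs rd=2 wr=1: RD_PORT; after: ALU=0 MUL=1 MEM=1 BR=0, R=1, W=2
[5] ALU needs rd=2 wr=1: FU; after: ALU=0 MUL=1 MEM=1 BR=0, R=1, W=2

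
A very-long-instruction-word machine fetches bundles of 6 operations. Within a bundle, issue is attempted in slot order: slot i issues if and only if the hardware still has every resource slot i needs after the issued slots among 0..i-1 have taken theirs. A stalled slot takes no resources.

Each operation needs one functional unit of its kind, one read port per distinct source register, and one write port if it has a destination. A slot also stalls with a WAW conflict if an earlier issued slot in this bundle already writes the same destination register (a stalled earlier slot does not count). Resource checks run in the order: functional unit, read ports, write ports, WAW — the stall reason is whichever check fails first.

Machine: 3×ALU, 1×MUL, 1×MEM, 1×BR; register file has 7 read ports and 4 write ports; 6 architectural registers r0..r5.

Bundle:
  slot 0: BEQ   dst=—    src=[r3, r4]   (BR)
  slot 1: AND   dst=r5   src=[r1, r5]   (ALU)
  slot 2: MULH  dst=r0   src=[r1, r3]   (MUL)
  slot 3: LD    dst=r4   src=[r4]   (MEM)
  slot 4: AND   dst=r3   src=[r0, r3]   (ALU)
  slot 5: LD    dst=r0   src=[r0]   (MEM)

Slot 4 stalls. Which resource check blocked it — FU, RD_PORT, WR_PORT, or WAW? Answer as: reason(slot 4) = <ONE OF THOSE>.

reason(slot 4) = RD_PORT

[0] BR needs rd=2 wr=0: ok; after: ALU=3 MUL=1 MEM=1 BR=0, R=5, W=4
[1] ALU needs rd=2 wr=1: ok; after: ALU=2 MUL=1 MEM=1 BR=0, R=3, W=3
[2] MUL needs rd=2 wr=1: ok; after: ALU=2 MUL=0 MEM=1 BR=0, R=1, W=2
[3] MEM needs rd=1 wr=1: ok; after: ALU=2 MUL=0 MEM=0 BR=0, R=0, W=1
[4] ALU needs rd=2 wr=1: RD_PORT; after: ALU=2 MUL=0 MEM=0 BR=0, R=0, W=1
[5] MEM needs rd=1 wr=1: FU; after: ALU=2 MUL=0 MEM=0 BR=0, R=0, W=1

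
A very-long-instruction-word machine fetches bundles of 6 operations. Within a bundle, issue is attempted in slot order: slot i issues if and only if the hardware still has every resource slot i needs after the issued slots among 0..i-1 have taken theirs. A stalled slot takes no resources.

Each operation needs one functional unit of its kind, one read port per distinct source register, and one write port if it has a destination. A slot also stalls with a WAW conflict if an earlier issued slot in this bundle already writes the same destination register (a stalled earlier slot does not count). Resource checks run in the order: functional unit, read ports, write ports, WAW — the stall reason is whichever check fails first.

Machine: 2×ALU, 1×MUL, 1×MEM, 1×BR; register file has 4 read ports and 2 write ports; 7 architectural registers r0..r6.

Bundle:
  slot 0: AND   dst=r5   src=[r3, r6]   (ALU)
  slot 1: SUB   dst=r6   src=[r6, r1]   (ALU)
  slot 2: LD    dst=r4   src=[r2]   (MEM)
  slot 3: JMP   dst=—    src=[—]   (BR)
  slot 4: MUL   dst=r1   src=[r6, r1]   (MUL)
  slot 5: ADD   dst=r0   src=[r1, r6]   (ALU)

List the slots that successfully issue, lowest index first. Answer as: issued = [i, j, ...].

slot 0 (ALU): ISSUE — free A1,Mu1,Ld1,B1 rp2 wp1
slot 1 (ALU): ISSUE — free A0,Mu1,Ld1,B1 rp0 wp0
slot 2 (MEM): stall RD_PORT — free A0,Mu1,Ld1,B1 rp0 wp0
slot 3 (BR): ISSUE — free A0,Mu1,Ld1,B0 rp0 wp0
slot 4 (MUL): stall RD_PORT — free A0,Mu1,Ld1,B0 rp0 wp0
slot 5 (ALU): stall FU — free A0,Mu1,Ld1,B0 rp0 wp0

issued = [0, 1, 3]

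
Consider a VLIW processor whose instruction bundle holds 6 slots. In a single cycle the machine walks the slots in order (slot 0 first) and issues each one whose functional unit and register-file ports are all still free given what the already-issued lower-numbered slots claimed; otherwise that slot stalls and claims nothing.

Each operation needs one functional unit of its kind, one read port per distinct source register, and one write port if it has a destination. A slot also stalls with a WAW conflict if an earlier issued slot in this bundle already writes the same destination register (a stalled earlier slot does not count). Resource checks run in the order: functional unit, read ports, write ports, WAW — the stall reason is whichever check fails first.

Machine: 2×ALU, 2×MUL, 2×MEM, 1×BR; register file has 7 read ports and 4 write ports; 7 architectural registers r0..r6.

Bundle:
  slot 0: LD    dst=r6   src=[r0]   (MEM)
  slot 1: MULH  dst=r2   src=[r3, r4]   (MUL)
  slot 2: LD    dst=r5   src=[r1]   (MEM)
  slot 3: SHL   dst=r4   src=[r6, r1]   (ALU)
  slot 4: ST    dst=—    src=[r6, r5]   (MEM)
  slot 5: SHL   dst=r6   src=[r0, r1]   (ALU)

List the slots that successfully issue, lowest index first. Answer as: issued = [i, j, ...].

issued = [0, 1, 2, 3]

(0) want 1×MEM +1rd +1wr — yes → AL2|MU2|ME1|BR1|rd6|wr3
(1) want 1×MUL +2rd +1wr — yes → AL2|MU1|ME1|BR1|rd4|wr2
(2) want 1×MEM +1rd +1wr — yes → AL2|MU1|ME0|BR1|rd3|wr1
(3) want 1×ALU +2rd +1wr — yes → AL1|MU1|ME0|BR1|rd1|wr0
(4) want 1×MEM +2rd +0wr — FU → AL1|MU1|ME0|BR1|rd1|wr0
(5) want 1×ALU +2rd +1wr — RD_PORT → AL1|MU1|ME0|BR1|rd1|wr0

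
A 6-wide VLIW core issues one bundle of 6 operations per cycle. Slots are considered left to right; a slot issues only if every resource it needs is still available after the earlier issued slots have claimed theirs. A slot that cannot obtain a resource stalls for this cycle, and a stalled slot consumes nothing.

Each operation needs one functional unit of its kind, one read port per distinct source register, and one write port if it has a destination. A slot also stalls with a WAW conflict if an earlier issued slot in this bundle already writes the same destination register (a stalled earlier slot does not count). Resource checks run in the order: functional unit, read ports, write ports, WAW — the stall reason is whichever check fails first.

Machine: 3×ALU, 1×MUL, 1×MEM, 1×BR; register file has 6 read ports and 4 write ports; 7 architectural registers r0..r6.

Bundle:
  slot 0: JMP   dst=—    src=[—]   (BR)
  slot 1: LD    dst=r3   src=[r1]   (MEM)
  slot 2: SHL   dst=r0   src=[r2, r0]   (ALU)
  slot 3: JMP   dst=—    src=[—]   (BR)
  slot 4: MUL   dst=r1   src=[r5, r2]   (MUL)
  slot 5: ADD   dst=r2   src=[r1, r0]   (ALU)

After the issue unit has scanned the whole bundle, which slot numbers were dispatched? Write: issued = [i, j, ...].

slot 0 (BR): ISSUE — free A3,Mu1,Ld1,B0 rp6 wp4
slot 1 (MEM): ISSUE — free A3,Mu1,Ld0,B0 rp5 wp3
slot 2 (ALU): ISSUE — free A2,Mu1,Ld0,B0 rp3 wp2
slot 3 (BR): stall FU — free A2,Mu1,Ld0,B0 rp3 wp2
slot 4 (MUL): ISSUE — free A2,Mu0,Ld0,B0 rp1 wp1
slot 5 (ALU): stall RD_PORT — free A2,Mu0,Ld0,B0 rp1 wp1

issued = [0, 1, 2, 4]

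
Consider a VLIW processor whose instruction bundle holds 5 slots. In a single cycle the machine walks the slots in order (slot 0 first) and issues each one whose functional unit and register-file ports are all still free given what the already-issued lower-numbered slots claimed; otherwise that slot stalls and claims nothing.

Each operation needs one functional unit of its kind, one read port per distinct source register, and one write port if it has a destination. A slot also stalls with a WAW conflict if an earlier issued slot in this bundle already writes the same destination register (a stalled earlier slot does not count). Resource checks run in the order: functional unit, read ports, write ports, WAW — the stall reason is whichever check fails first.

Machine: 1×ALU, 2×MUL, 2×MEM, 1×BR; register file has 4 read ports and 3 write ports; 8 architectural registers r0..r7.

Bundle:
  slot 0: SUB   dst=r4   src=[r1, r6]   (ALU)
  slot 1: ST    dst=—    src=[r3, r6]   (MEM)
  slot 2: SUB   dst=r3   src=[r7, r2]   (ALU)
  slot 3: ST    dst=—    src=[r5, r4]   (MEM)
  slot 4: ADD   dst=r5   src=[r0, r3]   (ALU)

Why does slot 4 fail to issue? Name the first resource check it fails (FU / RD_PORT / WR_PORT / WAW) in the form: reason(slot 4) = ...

reason(slot 4) = FU

slot 0 (ALU): ISSUE — free A0,Mu2,Ld2,B1 rp2 wp2
slot 1 (MEM): ISSUE — free A0,Mu2,Ld1,B1 rp0 wp2
slot 2 (ALU): stall FU — free A0,Mu2,Ld1,B1 rp0 wp2
slot 3 (MEM): stall RD_PORT — free A0,Mu2,Ld1,B1 rp0 wp2
slot 4 (ALU): stall FU — free A0,Mu2,Ld1,B1 rp0 wp2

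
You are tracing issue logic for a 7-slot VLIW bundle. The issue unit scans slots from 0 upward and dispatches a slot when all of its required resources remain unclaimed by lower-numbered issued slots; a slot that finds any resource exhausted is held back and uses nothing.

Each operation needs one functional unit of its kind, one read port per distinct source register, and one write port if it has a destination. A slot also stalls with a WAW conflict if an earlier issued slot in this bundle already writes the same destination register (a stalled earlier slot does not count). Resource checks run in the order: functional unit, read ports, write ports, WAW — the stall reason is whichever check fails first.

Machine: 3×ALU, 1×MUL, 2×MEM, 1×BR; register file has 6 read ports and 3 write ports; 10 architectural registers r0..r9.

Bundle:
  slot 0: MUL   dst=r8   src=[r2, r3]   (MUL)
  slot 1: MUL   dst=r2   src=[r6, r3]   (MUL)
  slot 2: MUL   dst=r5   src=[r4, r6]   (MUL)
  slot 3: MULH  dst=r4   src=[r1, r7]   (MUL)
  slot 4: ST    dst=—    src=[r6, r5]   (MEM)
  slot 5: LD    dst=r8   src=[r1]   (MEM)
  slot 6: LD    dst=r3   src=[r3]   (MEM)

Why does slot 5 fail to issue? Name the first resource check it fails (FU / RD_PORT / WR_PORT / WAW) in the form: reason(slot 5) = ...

(0) want 1×MUL +2rd +1wr — yes → AL3|MU0|ME2|BR1|rd4|wr2
(1) want 1×MUL +2rd +1wr — FU → AL3|MU0|ME2|BR1|rd4|wr2
(2) want 1×MUL +2rd +1wr — FU → AL3|MU0|ME2|BR1|rd4|wr2
(3) want 1×MUL +2rd +1wr — FU → AL3|MU0|ME2|BR1|rd4|wr2
(4) want 1×MEM +2rd +0wr — yes → AL3|MU0|ME1|BR1|rd2|wr2
(5) want 1×MEM +1rd +1wr — WAW → AL3|MU0|ME1|BR1|rd2|wr2
(6) want 1×MEM +1rd +1wr — yes → AL3|MU0|ME0|BR1|rd1|wr1

reason(slot 5) = WAW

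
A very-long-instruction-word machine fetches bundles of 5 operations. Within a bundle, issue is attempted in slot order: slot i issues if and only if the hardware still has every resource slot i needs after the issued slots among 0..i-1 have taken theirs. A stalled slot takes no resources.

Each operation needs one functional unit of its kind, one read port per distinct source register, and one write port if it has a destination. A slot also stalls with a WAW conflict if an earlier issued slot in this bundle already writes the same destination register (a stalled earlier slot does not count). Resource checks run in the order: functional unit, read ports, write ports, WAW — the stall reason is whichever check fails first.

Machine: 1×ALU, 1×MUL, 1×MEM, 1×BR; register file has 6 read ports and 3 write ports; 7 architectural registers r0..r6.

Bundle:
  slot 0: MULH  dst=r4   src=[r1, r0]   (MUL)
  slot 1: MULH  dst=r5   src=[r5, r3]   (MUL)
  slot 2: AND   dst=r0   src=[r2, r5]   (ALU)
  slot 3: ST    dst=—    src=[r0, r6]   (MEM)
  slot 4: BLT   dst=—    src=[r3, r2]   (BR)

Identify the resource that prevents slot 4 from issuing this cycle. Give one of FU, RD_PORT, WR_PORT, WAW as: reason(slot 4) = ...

#0 MUL src=r1,r0 dispatched  <A:1 Mu:0 Ld:1 B:1 rd:4 wr:2>
#1 MUL src=r5,r3 held:FU  <A:1 Mu:0 Ld:1 B:1 rd:4 wr:2>
#2 ALU src=r2,r5 dispatched  <A:0 Mu:0 Ld:1 B:1 rd:2 wr:1>
#3 MEM src=r0,r6 dispatched  <A:0 Mu:0 Ld:0 B:1 rd:0 wr:1>
#4 BR src=r3,r2 held:RD_PORT  <A:0 Mu:0 Ld:0 B:1 rd:0 wr:1>

reason(slot 4) = RD_PORT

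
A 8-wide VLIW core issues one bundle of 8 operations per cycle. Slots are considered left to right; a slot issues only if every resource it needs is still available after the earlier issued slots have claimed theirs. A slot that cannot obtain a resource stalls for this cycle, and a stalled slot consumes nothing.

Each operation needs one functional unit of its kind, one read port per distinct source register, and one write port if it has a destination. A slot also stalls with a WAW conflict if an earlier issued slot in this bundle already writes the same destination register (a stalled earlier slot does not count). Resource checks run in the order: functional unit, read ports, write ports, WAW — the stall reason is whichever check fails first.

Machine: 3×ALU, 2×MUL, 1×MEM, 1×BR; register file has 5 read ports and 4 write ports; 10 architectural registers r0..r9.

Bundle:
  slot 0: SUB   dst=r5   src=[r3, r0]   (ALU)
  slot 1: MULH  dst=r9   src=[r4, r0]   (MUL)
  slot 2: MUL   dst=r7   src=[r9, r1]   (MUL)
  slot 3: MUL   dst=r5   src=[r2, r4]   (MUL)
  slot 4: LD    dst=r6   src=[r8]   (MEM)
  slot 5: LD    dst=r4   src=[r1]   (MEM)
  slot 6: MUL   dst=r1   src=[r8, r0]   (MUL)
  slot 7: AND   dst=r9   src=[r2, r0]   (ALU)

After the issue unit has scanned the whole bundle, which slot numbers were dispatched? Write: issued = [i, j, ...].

issued = [0, 1, 4]

slot 0 (ALU): ISSUE — free A2,Mu2,Ld1,B1 rp3 wp3
slot 1 (MUL): ISSUE — free A2,Mu1,Ld1,B1 rp1 wp2
slot 2 (MUL): stall RD_PORT — free A2,Mu1,Ld1,B1 rp1 wp2
slot 3 (MUL): stall RD_PORT — free A2,Mu1,Ld1,B1 rp1 wp2
slot 4 (MEM): ISSUE — free A2,Mu1,Ld0,B1 rp0 wp1
slot 5 (MEM): stall FU — free A2,Mu1,Ld0,B1 rp0 wp1
slot 6 (MUL): stall RD_PORT — free A2,Mu1,Ld0,B1 rp0 wp1
slot 7 (ALU): stall RD_PORT — free A2,Mu1,Ld0,B1 rp0 wp1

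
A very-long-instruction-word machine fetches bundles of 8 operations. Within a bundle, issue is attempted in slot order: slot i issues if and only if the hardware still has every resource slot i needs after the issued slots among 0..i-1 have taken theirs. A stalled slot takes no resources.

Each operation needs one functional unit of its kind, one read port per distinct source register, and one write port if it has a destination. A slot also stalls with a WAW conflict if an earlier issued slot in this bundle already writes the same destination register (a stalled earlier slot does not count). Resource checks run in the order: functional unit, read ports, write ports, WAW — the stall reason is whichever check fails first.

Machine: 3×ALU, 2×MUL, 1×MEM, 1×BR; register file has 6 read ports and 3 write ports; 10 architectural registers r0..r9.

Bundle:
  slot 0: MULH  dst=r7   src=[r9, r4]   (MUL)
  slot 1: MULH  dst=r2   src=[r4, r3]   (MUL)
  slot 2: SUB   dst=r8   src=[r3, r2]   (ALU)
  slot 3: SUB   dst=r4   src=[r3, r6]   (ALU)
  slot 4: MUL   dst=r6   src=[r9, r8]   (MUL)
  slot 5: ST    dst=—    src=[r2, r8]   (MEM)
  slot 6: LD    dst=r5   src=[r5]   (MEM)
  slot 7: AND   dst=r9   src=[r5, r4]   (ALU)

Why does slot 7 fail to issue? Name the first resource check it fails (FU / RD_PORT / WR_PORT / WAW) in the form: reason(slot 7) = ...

(0) want 1×MUL +2rd +1wr — yes → AL3|MU1|ME1|BR1|rd4|wr2
(1) want 1×MUL +2rd +1wr — yes → AL3|MU0|ME1|BR1|rd2|wr1
(2) want 1×ALU +2rd +1wr — yes → AL2|MU0|ME1|BR1|rd0|wr0
(3) want 1×ALU +2rd +1wr — RD_PORT → AL2|MU0|ME1|BR1|rd0|wr0
(4) want 1×MUL +2rd +1wr — FU → AL2|MU0|ME1|BR1|rd0|wr0
(5) want 1×MEM +2rd +0wr — RD_PORT → AL2|MU0|ME1|BR1|rd0|wr0
(6) want 1×MEM +1rd +1wr — RD_PORT → AL2|MU0|ME1|BR1|rd0|wr0
(7) want 1×ALU +2rd +1wr — RD_PORT → AL2|MU0|ME1|BR1|rd0|wr0

reason(slot 7) = RD_PORT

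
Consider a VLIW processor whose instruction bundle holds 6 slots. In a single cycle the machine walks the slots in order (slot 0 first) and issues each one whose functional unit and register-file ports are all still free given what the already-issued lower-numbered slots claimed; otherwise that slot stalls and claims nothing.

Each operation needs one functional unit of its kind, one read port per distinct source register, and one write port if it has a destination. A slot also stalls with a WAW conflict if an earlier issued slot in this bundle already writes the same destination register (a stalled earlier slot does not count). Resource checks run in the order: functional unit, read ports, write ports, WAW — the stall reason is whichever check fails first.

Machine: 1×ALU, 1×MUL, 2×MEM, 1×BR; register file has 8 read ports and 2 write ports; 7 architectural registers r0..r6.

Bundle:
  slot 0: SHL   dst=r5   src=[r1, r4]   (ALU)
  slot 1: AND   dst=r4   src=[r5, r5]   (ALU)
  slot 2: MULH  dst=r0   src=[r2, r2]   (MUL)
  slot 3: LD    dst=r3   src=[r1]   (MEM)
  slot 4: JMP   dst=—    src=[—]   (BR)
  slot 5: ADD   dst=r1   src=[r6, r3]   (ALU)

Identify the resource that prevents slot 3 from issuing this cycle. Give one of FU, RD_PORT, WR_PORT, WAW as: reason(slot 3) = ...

reason(slot 3) = WR_PORT

(0) want 1×ALU +2rd +1wr — yes → AL0|MU1|ME2|BR1|rd6|wr1
(1) want 1×ALU +1rd +1wr — FU → AL0|MU1|ME2|BR1|rd6|wr1
(2) want 1×MUL +1rd +1wr — yes → AL0|MU0|ME2|BR1|rd5|wr0
(3) want 1×MEM +1rd +1wr — WR_PORT → AL0|MU0|ME2|BR1|rd5|wr0
(4) want 1×BR +0rd +0wr — yes → AL0|MU0|ME2|BR0|rd5|wr0
(5) want 1×ALU +2rd +1wr — FU → AL0|MU0|ME2|BR0|rd5|wr0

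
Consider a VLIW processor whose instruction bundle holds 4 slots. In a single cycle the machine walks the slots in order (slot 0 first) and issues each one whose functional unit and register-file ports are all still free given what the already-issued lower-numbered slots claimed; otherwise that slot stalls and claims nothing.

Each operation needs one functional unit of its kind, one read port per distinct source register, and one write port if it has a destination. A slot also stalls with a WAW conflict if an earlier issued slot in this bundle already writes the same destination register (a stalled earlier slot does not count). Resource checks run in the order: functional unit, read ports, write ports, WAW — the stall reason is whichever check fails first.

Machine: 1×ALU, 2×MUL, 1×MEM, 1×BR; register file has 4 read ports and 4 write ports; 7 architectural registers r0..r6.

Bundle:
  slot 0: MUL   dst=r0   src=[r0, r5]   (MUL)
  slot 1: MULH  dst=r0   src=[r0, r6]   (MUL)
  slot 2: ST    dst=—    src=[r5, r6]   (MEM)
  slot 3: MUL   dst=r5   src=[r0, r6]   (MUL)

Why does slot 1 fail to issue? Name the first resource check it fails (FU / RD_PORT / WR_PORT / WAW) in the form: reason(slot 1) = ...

reason(slot 1) = WAW

  0. MUL→r0 ⇒ go  {1A/1Mu/1Ld/1B | 2r 3w}
  1. MUL→r0 ⇒ no(WAW)  {1A/1Mu/1Ld/1B | 2r 3w}
  2. MEM ⇒ go  {1A/1Mu/0Ld/1B | 0r 3w}
  3. MUL→r5 ⇒ no(RD_PORT)  {1A/1Mu/0Ld/1B | 0r 3w}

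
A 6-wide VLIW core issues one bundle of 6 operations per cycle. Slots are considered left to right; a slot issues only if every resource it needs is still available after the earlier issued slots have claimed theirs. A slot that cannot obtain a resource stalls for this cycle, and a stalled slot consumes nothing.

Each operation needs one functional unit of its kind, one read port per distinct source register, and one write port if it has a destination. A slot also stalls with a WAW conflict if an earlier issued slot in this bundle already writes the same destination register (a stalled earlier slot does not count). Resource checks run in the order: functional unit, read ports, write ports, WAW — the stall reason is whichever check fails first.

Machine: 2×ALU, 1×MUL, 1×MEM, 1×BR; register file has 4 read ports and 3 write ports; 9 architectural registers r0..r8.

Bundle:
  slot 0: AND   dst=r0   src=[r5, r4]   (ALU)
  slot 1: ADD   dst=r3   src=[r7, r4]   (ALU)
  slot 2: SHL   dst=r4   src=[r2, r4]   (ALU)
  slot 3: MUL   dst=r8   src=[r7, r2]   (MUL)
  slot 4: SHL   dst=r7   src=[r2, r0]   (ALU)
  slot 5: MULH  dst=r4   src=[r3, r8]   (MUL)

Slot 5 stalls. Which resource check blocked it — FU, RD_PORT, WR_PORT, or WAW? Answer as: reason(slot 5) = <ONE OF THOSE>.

slot 0 (ALU): ISSUE — free A1,Mu1,Ld1,B1 rp2 wp2
slot 1 (ALU): ISSUE — free A0,Mu1,Ld1,B1 rp0 wp1
slot 2 (ALU): stall FU — free A0,Mu1,Ld1,B1 rp0 wp1
slot 3 (MUL): stall RD_PORT — free A0,Mu1,Ld1,B1 rp0 wp1
slot 4 (ALU): stall FU — free A0,Mu1,Ld1,B1 rp0 wp1
slot 5 (MUL): stall RD_PORT — free A0,Mu1,Ld1,B1 rp0 wp1

reason(slot 5) = RD_PORT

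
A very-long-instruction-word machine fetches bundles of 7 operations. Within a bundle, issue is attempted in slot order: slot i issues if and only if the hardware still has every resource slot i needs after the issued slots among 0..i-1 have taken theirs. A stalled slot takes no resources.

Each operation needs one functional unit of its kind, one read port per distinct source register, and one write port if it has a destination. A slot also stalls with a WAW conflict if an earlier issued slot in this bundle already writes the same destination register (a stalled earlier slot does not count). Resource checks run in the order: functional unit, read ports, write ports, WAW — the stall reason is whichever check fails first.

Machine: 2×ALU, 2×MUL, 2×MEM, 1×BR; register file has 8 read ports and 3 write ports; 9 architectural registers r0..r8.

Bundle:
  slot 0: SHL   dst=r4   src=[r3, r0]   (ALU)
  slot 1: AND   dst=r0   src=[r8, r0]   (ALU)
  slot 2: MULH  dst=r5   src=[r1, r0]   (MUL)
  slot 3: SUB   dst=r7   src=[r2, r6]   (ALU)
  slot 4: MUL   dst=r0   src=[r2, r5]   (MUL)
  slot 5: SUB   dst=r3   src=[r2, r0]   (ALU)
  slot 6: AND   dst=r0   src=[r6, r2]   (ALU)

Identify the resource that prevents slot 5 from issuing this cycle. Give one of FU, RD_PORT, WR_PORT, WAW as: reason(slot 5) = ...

reason(slot 5) = FU

slot 0 (ALU): ISSUE — free A1,Mu2,Ld2,B1 rp6 wp2
slot 1 (ALU): ISSUE — free A0,Mu2,Ld2,B1 rp4 wp1
slot 2 (MUL): ISSUE — free A0,Mu1,Ld2,B1 rp2 wp0
slot 3 (ALU): stall FU — free A0,Mu1,Ld2,B1 rp2 wp0
slot 4 (MUL): stall WR_PORT — free A0,Mu1,Ld2,B1 rp2 wp0
slot 5 (ALU): stall FU — free A0,Mu1,Ld2,B1 rp2 wp0
slot 6 (ALU): stall FU — free A0,Mu1,Ld2,B1 rp2 wp0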